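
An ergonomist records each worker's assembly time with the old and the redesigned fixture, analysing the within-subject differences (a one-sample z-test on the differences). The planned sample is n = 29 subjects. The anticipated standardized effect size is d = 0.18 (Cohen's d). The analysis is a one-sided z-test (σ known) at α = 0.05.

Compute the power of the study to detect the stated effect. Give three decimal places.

Noncentrality parameter: δ = d·√n = 0.18 × √29 = 0.9693
Critical value for a one-sided test at α = 0.05: z_α = 1.645.
Power = P(Z > 1.645 − δ) = Φ(-0.676) = 0.2497.

Power ≈ 0.250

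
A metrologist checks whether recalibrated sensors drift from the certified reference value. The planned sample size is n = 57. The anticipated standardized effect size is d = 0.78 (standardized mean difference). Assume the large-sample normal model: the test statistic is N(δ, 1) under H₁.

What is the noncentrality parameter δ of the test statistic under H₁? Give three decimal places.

δ ≈ 5.889

δ = d·√n = 0.78 × √57 = 5.8889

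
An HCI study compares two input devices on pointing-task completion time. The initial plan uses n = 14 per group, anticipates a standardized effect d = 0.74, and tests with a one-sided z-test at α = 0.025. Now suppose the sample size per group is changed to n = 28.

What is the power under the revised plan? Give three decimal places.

Power ≈ 0.791

With n = 28 per group: δ = d·√(n/2) = 0.74 × √(28/2) = 2.7688. Critical value z_{0.025} = 1.960.
Revised power = P(Z > 1.960 − δ) = Φ(0.809) = 0.7907.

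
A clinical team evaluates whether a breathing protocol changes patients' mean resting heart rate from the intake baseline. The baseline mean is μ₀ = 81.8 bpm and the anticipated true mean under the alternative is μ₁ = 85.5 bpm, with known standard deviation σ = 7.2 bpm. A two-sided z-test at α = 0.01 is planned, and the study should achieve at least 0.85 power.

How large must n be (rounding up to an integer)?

n = 50

Standardized effect: d = |μ₁ − μ₀| / σ = |85.5 − 81.8| / 7.2 = 0.5139
For power 0.85 need Φ(δ − z_{0.005}) = 0.85, so δ = z_{0.005} + z_{0.15} = 2.576 + 1.036 = 3.612.
(The Φ(−δ − z_{α/2}) term is vanishingly small for δ > 0 and is dropped in the standard sample-size formula.)
δ = d·√n ⇒ n = (δ/d)² = (3.612 / 0.5139)² = 49.41.
Round up to the next whole unit.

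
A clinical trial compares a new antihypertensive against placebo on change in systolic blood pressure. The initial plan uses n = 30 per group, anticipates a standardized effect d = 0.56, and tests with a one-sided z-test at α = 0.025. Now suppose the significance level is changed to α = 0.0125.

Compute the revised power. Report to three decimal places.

Power ≈ 0.471

δ = d·√(n/2) = 0.56 × √(30/2) = 2.1689 (unchanged). New critical value: z_{0.0125} = 2.241.
Revised power = Φ(δ − 2.241) = Φ(-0.073) = 0.4711.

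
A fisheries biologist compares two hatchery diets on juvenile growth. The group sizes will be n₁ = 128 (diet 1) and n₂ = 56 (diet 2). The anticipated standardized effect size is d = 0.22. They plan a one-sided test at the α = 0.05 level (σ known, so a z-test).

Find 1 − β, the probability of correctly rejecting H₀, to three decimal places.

Power ≈ 0.393

Noncentrality parameter: δ = d / √(1/n₁ + 1/n₂) = 0.22 / √(1/128 + 1/56) = 1.3731
Critical value for a one-sided test at α = 0.05: z_α = 1.645.
Power = P(Z > 1.645 − δ) = Φ(-0.272) = 0.3929.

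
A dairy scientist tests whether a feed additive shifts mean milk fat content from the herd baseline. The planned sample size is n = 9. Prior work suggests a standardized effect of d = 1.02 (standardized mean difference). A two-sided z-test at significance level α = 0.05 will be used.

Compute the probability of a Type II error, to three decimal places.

Noncentrality parameter: δ = d·√n = 1.02 × √9 = 3.0600
Two-sided α = 0.05 → critical value z_{0.025} = 1.960.
Power = Φ(δ − 1.960) + Φ(−δ − 1.960) = Φ(1.100) + Φ(-5.020) = 0.8643 + 0.0000 = 0.8643.
Type II error: β = 1 − power = 1 − 0.8643 = 0.1357.

β ≈ 0.136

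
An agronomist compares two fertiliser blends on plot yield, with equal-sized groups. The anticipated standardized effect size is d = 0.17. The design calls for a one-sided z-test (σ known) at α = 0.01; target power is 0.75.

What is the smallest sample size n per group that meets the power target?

n = 624 per group

Set Φ(δ − 2.326) = 0.75; then δ − 2.326 = Φ⁻¹(0.75) = 0.674, giving δ = 3.001.
δ = d·√(n/2) ⇒ n = 2(δ/d)² = 2 × (3.001 / 0.17)² = 623.19.
Rounding up, n = 624 per group.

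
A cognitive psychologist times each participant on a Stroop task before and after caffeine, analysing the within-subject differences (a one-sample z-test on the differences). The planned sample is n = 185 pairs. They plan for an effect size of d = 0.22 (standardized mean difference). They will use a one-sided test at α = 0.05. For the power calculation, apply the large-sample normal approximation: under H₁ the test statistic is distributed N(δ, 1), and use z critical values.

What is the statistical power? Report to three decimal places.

Noncentrality parameter: δ = d·√n = 0.22 × √185 = 2.9923
One-sided α = 0.05 → critical value z_{0.05} = 1.645.
Power = Φ(δ − 1.645) = Φ(1.347) = 0.9111.

Power ≈ 0.911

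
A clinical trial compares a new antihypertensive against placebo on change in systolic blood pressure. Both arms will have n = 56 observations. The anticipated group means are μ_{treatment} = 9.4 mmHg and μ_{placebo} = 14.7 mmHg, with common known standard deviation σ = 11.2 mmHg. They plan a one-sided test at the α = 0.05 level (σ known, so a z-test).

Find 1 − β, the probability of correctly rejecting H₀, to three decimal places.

Standardized effect: d = |μ_{treatment} − μ_{placebo}| / σ = |9.4 − 14.7| / 11.2 = 0.4732
Noncentrality parameter: λ = d·√(n/2) = 0.4732 × √(56/2) = 2.5040
One-sided α = 0.05 → critical value z_{0.05} = 1.645.
Power = Φ(λ − 1.645) = Φ(0.859) = 0.8049.

Power ≈ 0.805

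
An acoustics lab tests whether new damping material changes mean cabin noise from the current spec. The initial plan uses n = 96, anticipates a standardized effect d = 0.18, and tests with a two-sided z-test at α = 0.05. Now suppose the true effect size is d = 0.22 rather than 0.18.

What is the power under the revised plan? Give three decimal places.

Power ≈ 0.578

With d = 0.22: δ = d·√n = 0.22 × √96 = 2.1556. Critical value z_{0.025} = 1.960.
Revised power = Φ(δ − 1.960) + Φ(−δ − 1.960) = Φ(0.196) + Φ(-4.116) = 0.5775 + 0.0000 = 0.5776.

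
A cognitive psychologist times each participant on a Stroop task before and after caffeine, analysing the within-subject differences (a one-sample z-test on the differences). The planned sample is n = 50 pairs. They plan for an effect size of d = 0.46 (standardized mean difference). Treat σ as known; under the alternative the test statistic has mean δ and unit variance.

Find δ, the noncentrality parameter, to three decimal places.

δ = d·√n = 0.46 × √50 = 3.2527

δ ≈ 3.253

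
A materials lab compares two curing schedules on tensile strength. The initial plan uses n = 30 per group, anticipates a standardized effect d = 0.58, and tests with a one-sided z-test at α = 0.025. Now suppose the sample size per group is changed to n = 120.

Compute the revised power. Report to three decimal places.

With n = 120 per group: δ = d·√(n/2) = 0.58 × √(120/2) = 4.4927. Critical value z_{0.025} = 1.960.
Revised power = Φ(δ − 1.960) = Φ(2.533) = 0.9943.

Power ≈ 0.994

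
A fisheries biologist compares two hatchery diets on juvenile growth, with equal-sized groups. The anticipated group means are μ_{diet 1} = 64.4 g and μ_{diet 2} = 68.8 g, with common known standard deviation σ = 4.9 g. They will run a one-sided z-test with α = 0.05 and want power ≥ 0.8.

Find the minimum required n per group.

Standardized effect: d = |μ_{diet 1} − μ_{diet 2}| / σ = |64.4 − 68.8| / 4.9 = 0.8980
Set Φ(δ − 1.645) = 0.8; then δ − 1.645 = Φ⁻¹(0.8) = 0.842, giving δ = 2.486.
δ = d·√(n/2) ⇒ n = 2(δ/d)² = 2 × (2.486 / 0.8980)² = 15.34.
Rounding up, n = 16 per group.

n = 16 per group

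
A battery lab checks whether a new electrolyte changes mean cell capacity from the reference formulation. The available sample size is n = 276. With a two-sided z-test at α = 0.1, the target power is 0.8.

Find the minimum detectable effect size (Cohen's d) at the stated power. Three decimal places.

d ≈ 0.150

Required noncentrality: δ = z_{0.05} + z_{0.20} = 1.645 + 0.842 = 2.486.
(Lower-tail contribution to power is negligible for δ > 0.)
δ = d·√n ⇒ d = δ/√n = 2.486/√276 = 0.1497.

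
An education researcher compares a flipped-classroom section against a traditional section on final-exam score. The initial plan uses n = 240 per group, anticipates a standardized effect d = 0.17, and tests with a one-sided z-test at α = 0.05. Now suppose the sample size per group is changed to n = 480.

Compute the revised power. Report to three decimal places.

Power ≈ 0.839

With n = 480 per group: δ = d·√(n/2) = 0.17 × √(480/2) = 2.6336. Critical value z_{0.05} = 1.645.
Revised power = Φ(δ − 1.645) = Φ(0.989) = 0.8386.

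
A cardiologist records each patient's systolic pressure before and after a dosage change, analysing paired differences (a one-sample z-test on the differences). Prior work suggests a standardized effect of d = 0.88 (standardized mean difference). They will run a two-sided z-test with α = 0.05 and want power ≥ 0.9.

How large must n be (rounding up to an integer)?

Set Φ(δ − 1.960) = 0.9; then δ − 1.960 = Φ⁻¹(0.9) = 1.282, giving δ = 3.242.
(Ignoring the negligible lower-tail rejection probability gives the usual closed-form inversion.)
δ = d·√n ⇒ n = (δ/d)² = (3.242 / 0.88)² = 13.57.
Rounding up, n = 14.

n = 14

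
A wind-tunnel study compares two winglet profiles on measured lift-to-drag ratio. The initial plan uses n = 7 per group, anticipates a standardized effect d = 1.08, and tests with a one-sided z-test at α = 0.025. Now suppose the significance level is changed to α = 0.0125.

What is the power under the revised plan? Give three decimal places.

Power ≈ 0.413

δ = d·√(n/2) = 1.08 × √(7/2) = 2.0205 (unchanged). New critical value: z_{0.0125} = 2.241.
Revised power = Φ(δ − 2.241) = Φ(-0.221) = 0.4126.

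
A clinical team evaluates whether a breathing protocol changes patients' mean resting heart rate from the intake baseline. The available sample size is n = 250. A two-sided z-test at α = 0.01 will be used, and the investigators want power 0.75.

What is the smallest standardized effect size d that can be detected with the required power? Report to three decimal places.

d ≈ 0.206

Required noncentrality: δ = z_{0.005} + z_{0.25} = 2.576 + 0.674 = 3.250.
(Lower-tail contribution to power is negligible for δ > 0.)
δ = d·√n ⇒ d = δ/√n = 3.250/√250 = 0.2056.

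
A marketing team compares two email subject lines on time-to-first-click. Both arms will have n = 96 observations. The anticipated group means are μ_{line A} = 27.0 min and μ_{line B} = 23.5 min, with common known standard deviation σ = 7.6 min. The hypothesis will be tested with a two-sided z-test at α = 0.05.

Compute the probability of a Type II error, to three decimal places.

β ≈ 0.109

Standardized effect: d = |μ_{line A} − μ_{line B}| / σ = |27.0 − 23.5| / 7.6 = 0.4605
Noncentrality parameter: δ = d·√(n/2) = 0.4605 × √(96/2) = 3.1906
Critical value for a two-sided test at α = 0.05: z_{α/2} = 1.960.
Power = Φ(δ − 1.960) + Φ(−δ − 1.960) = Φ(1.231) + Φ(-5.151) = 0.8908 + 0.0000 = 0.8908.
Type II error: β = 1 − power = 1 − 0.8908 = 0.1092.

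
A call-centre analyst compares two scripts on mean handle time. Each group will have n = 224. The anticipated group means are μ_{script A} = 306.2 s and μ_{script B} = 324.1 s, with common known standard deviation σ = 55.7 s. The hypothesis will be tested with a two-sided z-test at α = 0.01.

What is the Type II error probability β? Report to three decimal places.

β ≈ 0.205

Standardized effect: d = |μ_{script A} − μ_{script B}| / σ = |306.2 − 324.1| / 55.7 = 0.3214
Noncentrality parameter: δ = d·√(n/2) = 0.3214 × √(224/2) = 3.4010
Two-sided α = 0.01 → critical value z_{0.005} = 2.576.
Power = Φ(δ − 2.576) + Φ(−δ − 2.576) = Φ(0.825) + Φ(-5.977) = 0.7954 + 0.0000 = 0.7954.
Type II error: β = 1 − power = 1 − 0.7954 = 0.2046.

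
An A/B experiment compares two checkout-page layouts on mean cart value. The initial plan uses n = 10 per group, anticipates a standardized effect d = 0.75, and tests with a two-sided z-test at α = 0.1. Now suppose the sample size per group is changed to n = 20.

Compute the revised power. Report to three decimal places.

With n = 20 per group: δ = d·√(n/2) = 0.75 × √(20/2) = 2.3717. Critical value z_{0.05} = 1.645.
Revised power = Φ(δ − 1.645) + Φ(−δ − 1.645) = Φ(0.727) + Φ(-4.017) = 0.7663 + 0.0000 = 0.7664.

Power ≈ 0.766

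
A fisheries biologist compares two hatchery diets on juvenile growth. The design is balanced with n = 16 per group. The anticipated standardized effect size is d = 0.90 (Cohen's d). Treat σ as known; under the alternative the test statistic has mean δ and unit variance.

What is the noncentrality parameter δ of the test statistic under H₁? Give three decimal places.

δ ≈ 2.546

The noncentrality parameter scales effect size by the design's sample-size factor: δ = d·√(n/2) = 0.90 × √(16/2) = 2.5456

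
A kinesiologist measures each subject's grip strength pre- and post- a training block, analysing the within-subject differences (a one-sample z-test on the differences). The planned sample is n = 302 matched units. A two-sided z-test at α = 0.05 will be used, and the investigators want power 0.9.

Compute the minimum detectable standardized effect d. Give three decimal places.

Required noncentrality: δ = z_{0.025} + z_{0.10} = 1.960 + 1.282 = 3.242.
(Lower-tail contribution to power is negligible for δ > 0.)
δ = d·√n ⇒ d = δ/√n = 3.242/√302 = 0.1865.

d ≈ 0.187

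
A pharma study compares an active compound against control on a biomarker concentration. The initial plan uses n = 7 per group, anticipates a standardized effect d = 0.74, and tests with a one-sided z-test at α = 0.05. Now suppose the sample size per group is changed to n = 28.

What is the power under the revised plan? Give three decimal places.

Power ≈ 0.869

With n = 28 per group: δ = d·√(n/2) = 0.74 × √(28/2) = 2.7688. Critical value z_{0.05} = 1.645.
Revised power = Φ(δ − 1.645) = Φ(1.124) = 0.8695.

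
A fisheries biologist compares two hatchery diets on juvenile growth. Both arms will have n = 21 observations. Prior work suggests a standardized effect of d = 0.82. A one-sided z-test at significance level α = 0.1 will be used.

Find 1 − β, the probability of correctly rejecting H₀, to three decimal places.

Power ≈ 0.916

Noncentrality parameter: δ = d·√(n/2) = 0.82 × √(21/2) = 2.6571
Critical value for a one-sided test at α = 0.1: z_α = 1.282.
Power = Φ(δ − 1.282) = Φ(1.376) = 0.9155.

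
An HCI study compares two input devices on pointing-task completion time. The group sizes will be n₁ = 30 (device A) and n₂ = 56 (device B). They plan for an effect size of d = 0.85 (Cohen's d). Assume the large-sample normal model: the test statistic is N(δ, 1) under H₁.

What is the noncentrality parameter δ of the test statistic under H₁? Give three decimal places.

The noncentrality parameter scales effect size by the design's sample-size factor: δ = d / √(1/n₁ + 1/n₂) = 0.85 / √(1/30 + 1/56) = 3.7569

δ ≈ 3.757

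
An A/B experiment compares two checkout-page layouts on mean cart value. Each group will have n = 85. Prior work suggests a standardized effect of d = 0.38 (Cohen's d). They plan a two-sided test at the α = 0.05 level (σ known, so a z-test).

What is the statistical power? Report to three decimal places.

Power ≈ 0.698

Noncentrality parameter: δ = d·√(n/2) = 0.38 × √(85/2) = 2.4773
Critical value for a two-sided test at α = 0.05: z_{α/2} = 1.960.
Power = Φ(δ − 1.960) + Φ(−δ − 1.960) = Φ(0.517) + Φ(-4.437) = 0.6975 + 0.0000 = 0.6975.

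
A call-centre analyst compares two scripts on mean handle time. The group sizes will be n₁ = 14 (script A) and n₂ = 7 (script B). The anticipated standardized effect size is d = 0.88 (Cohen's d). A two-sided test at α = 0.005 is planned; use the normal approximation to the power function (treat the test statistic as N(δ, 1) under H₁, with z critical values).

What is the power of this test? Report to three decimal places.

Noncentrality parameter: δ = d / √(1/n₁ + 1/n₂) = 0.88 / √(1/14 + 1/7) = 1.9010
Critical value for a two-sided test at α = 0.005: z_{α/2} = 2.807.
Power = Φ(δ − 2.807) + Φ(−δ − 2.807) = Φ(-0.906) + Φ(-4.708) = 0.1825 + 0.0000 = 0.1825.

Power ≈ 0.182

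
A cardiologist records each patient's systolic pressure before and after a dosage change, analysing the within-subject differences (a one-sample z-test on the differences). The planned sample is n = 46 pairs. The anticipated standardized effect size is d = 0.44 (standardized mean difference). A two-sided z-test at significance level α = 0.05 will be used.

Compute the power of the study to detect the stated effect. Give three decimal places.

Noncentrality parameter: δ = d·√n = 0.44 × √46 = 2.9842
Two-sided α = 0.05 → critical value z_{0.025} = 1.960.
Power = Φ(δ − 1.960) + Φ(−δ − 1.960) = Φ(1.024) + Φ(-4.944) = 0.8471 + 0.0000 = 0.8471.

Power ≈ 0.847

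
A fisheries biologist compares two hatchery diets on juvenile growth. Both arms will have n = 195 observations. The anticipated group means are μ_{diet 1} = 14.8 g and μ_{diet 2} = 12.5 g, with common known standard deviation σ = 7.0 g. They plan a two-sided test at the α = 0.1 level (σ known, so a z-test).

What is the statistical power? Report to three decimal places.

Standardized effect: d = |μ_{diet 1} − μ_{diet 2}| / σ = |14.8 − 12.5| / 7.0 = 0.3286
Noncentrality parameter: λ = d·√(n/2) = 0.3286 × √(195/2) = 3.2444
Two-sided α = 0.1 → critical value z_{0.05} = 1.645.
Power = Φ(λ − 1.645) + Φ(−λ − 1.645) = Φ(1.600) + Φ(-4.889) = 0.9451 + 0.0000 = 0.9451.

Power ≈ 0.945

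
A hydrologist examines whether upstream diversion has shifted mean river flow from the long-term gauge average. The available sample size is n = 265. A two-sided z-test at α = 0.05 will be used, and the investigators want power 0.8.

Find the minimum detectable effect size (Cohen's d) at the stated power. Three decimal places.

Required noncentrality: δ = z_{0.025} + z_{0.20} = 1.960 + 0.842 = 2.802.
(The second rejection-region term Φ(−δ − z_{α/2}) is negligible and dropped.)
δ = d·√n ⇒ d = δ/√n = 2.802/√265 = 0.1721.

d ≈ 0.172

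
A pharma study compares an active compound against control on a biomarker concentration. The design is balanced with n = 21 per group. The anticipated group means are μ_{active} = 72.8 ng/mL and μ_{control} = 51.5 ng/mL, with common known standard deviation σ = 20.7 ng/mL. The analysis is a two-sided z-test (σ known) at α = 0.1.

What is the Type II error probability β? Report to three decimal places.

β ≈ 0.046

Standardized effect: d = |μ_{active} − μ_{control}| / σ = |72.8 − 51.5| / 20.7 = 1.0290
Noncentrality parameter: δ = d·√(n/2) = 1.0290 × √(21/2) = 3.3343
Two-sided α = 0.1 → critical value z_{0.05} = 1.645.
Power = Φ(δ − 1.645) + Φ(−δ − 1.645) = Φ(1.689) + Φ(-4.979) = 0.9544 + 0.0000 = 0.9544.
Type II error: β = 1 − power = 1 − 0.9544 = 0.0456.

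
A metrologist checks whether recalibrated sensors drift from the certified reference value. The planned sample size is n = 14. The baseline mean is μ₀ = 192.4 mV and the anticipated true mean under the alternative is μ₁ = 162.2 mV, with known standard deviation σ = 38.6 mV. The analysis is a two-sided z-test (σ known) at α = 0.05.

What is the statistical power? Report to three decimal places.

Standardized effect: d = |μ₁ − μ₀| / σ = |162.2 − 192.4| / 38.6 = 0.7824
Noncentrality parameter: δ = d·√n = 0.7824 × √14 = 2.9274
Critical value for a two-sided test at α = 0.05: z_{α/2} = 1.960.
Power = Φ(δ − 1.960) + Φ(−δ − 1.960) = Φ(0.967) + Φ(-4.887) = 0.8333 + 0.0000 = 0.8333.

Power ≈ 0.833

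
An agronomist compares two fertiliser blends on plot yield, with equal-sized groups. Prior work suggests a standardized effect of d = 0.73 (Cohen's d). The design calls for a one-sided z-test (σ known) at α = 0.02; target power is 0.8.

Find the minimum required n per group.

For power 0.8 need Φ(δ − z_{0.02}) = 0.8, so δ = z_{0.02} + z_{0.20} = 2.054 + 0.842 = 2.895.
δ = d·√(n/2) ⇒ n = 2(δ/d)² = 2 × (2.895 / 0.73)² = 31.46.
Rounding up, n = 32 per group.

n = 32 per group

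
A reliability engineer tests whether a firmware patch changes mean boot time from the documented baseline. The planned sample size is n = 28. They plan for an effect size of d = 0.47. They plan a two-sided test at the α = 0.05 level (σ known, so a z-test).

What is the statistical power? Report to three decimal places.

Power ≈ 0.701

Noncentrality parameter: δ = d·√n = 0.47 × √28 = 2.4870
Critical value for a two-sided test at α = 0.05: z_{α/2} = 1.960.
Power = Φ(δ − 1.960) + Φ(−δ − 1.960) = Φ(0.527) + Φ(-4.447) = 0.7009 + 0.0000 = 0.7009.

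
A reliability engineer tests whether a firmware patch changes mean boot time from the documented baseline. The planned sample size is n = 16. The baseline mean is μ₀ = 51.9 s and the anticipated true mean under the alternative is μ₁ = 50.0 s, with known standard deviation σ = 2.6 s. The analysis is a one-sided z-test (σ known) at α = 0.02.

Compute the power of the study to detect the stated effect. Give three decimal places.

Power ≈ 0.808

Standardized effect: d = |μ₁ − μ₀| / σ = |50.0 − 51.9| / 2.6 = 0.7308
Noncentrality parameter: δ = d·√n = 0.7308 × √16 = 2.9231
One-sided α = 0.02 → critical value z_{0.02} = 2.054.
Power = Φ(δ − 2.054) = Φ(0.869) = 0.8077.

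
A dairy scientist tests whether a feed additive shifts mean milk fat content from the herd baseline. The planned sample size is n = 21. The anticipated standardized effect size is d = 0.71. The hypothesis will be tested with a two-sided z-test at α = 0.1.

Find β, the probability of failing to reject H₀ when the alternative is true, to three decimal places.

β ≈ 0.054

Noncentrality parameter: λ = d·√n = 0.71 × √21 = 3.2536
Critical value for a two-sided test at α = 0.1: z_{α/2} = 1.645.
Power = Φ(λ − 1.645) + Φ(−λ − 1.645) = Φ(1.609) + Φ(-4.898) = 0.9462 + 0.0000 = 0.9462.
Type II error: β = 1 − power = 1 − 0.9462 = 0.0538.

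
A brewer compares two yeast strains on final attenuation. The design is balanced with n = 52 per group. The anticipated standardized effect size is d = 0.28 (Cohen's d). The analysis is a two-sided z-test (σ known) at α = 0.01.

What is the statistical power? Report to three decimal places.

Power ≈ 0.125

Noncentrality parameter: δ = d·√(n/2) = 0.28 × √(52/2) = 1.4277
Critical value for a two-sided test at α = 0.01: z_{α/2} = 2.576.
Power = Φ(δ − 2.576) + Φ(−δ − 2.576) = Φ(-1.148) + Φ(-4.004) = 0.1255 + 0.0000 = 0.1255.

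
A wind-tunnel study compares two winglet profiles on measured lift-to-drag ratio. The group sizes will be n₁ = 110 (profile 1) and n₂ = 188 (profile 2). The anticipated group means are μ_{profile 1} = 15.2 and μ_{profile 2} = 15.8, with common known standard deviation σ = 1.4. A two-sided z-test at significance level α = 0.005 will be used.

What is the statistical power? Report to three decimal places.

Power ≈ 0.777

Standardized effect: d = |μ_{profile 1} − μ_{profile 2}| / σ = |15.2 − 15.8| / 1.4 = 0.4286
Noncentrality parameter: δ = d / √(1/n₁ + 1/n₂) = 0.4286 / √(1/110 + 1/188) = 3.5702
Critical value for a two-sided test at α = 0.005: z_{α/2} = 2.807.
Power = Φ(δ − 2.807) + Φ(−δ − 2.807) = Φ(0.763) + Φ(-6.377) = 0.7773 + 0.0000 = 0.7773.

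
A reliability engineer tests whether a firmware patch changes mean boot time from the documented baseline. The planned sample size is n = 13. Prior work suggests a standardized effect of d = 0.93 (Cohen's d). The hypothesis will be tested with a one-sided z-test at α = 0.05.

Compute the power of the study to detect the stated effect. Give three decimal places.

Noncentrality parameter: δ = d·√n = 0.93 × √13 = 3.3532
One-sided α = 0.05 → critical value z_{0.05} = 1.645.
Power = P(Z > 1.645 − δ) = Φ(1.708) = 0.9562.

Power ≈ 0.956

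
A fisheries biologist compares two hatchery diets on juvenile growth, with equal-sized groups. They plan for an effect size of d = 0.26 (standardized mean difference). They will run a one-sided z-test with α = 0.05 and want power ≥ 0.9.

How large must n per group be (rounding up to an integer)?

n = 254 per group

Set Φ(δ − 1.645) = 0.9; then δ − 1.645 = Φ⁻¹(0.9) = 1.282, giving δ = 2.926.
δ = d·√(n/2) ⇒ n = 2(δ/d)² = 2 × (2.926 / 0.26)² = 253.37.
Rounding up, n = 254 per group.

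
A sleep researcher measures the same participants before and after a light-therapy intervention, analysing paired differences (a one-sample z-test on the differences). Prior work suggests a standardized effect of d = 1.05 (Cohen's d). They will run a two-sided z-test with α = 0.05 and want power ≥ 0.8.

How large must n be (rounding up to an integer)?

n = 8

Set Φ(δ − 1.960) = 0.8; then δ − 1.960 = Φ⁻¹(0.8) = 0.842, giving δ = 2.802.
(For δ > 0 the lower-tail rejection region contributes negligibly to power, so the one-term inversion is standard.)
δ = d·√n ⇒ n = (δ/d)² = (2.802 / 1.05)² = 7.12.
Round up to the next whole unit.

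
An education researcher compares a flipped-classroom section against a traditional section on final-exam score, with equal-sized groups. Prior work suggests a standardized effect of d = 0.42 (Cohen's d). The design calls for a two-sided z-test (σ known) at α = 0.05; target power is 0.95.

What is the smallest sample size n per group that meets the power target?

n = 148 per group

For power 0.95 need Φ(δ − z_{0.025}) = 0.95, so δ = z_{0.025} + z_{0.05} = 1.960 + 1.645 = 3.605.
(For δ > 0 the lower-tail rejection region contributes negligibly to power, so the one-term inversion is standard.)
δ = d·√(n/2) ⇒ n = 2(δ/d)² = 2 × (3.605 / 0.42)² = 147.33.
Round up to the next whole unit.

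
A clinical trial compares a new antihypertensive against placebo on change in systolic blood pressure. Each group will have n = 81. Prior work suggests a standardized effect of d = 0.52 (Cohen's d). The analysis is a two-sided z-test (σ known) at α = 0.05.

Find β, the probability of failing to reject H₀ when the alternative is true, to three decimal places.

β ≈ 0.089

Noncentrality parameter: δ = d·√(n/2) = 0.52 × √(81/2) = 3.3093
Critical value for a two-sided test at α = 0.05: z_{α/2} = 1.960.
Power = Φ(δ − 1.960) + Φ(−δ − 1.960) = Φ(1.349) + Φ(-5.269) = 0.9114 + 0.0000 = 0.9114.
Type II error: β = 1 − power = 1 − 0.9114 = 0.0886.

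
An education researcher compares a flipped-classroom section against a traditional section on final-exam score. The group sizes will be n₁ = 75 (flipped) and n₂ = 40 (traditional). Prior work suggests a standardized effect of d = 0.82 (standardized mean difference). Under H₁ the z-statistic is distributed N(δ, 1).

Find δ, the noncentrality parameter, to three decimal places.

δ = d / √(1/n₁ + 1/n₂) = 0.82 / √(1/75 + 1/40) = 4.1882

δ ≈ 4.188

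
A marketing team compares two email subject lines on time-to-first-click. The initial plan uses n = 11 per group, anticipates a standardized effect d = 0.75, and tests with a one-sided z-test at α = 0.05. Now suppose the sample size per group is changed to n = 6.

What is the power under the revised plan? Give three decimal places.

Power ≈ 0.365

With n = 6 per group: δ = d·√(n/2) = 0.75 × √(6/2) = 1.2990. Critical value z_{0.05} = 1.645.
Revised power = Φ(δ − 1.645) = Φ(-0.346) = 0.3647.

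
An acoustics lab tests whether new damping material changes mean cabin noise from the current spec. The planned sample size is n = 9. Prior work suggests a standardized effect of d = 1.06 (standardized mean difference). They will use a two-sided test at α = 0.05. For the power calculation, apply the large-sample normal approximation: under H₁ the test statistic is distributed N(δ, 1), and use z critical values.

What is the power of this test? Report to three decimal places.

Noncentrality parameter: δ = d·√n = 1.06 × √9 = 3.1800
Two-sided α = 0.05 → critical value z_{0.025} = 1.960.
Power = Φ(δ − 1.960) + Φ(−δ − 1.960) = Φ(1.220) + Φ(-5.140) = 0.8888 + 0.0000 = 0.8888.

Power ≈ 0.889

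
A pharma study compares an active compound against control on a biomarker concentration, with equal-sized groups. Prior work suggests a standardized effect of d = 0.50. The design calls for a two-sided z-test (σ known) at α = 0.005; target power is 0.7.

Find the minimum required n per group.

Set Φ(δ − 2.807) = 0.7; then δ − 2.807 = Φ⁻¹(0.7) = 0.524, giving δ = 3.331.
(For δ > 0 the lower-tail rejection region contributes negligibly to power, so the one-term inversion is standard.)
δ = d·√(n/2) ⇒ n = 2(δ/d)² = 2 × (3.331 / 0.50)² = 88.79.
Rounding up, n = 89 per group.

n = 89 per group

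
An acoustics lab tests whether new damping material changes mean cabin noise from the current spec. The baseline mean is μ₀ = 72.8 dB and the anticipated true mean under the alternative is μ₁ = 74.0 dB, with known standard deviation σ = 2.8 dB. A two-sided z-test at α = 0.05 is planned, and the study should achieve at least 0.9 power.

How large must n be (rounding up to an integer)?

n = 58

Standardized effect: d = |μ₁ − μ₀| / σ = |74.0 − 72.8| / 2.8 = 0.4286
Set Φ(δ − 1.960) = 0.9; then δ − 1.960 = Φ⁻¹(0.9) = 1.282, giving δ = 3.242.
(For δ > 0 the lower-tail rejection region contributes negligibly to power, so the one-term inversion is standard.)
δ = d·√n ⇒ n = (δ/d)² = (3.242 / 0.4286)² = 57.21.
Rounding up, n = 58.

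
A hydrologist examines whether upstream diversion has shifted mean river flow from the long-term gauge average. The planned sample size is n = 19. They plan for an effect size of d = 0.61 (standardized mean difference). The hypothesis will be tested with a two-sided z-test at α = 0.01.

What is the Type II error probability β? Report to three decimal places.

Noncentrality parameter: δ = d·√n = 0.61 × √19 = 2.6589
Critical value for a two-sided test at α = 0.01: z_{α/2} = 2.576.
Power = Φ(δ − 2.576) + Φ(−δ − 2.576) = Φ(0.083) + Φ(-5.235) = 0.5331 + 0.0000 = 0.5331.
Type II error: β = 1 − power = 1 − 0.5331 = 0.4669.

β ≈ 0.467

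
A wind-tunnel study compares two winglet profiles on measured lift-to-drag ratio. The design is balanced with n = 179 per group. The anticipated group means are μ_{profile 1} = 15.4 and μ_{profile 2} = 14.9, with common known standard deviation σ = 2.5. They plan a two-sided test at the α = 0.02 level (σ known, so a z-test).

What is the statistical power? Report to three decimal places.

Standardized effect: d = |μ_{profile 1} − μ_{profile 2}| / σ = |15.4 − 14.9| / 2.5 = 0.2000
Noncentrality parameter: δ = d·√(n/2) = 0.2000 × √(179/2) = 1.8921
Critical value for a two-sided test at α = 0.02: z_{α/2} = 2.326.
Power = Φ(δ − 2.326) + Φ(−δ − 2.326) = Φ(-0.434) + Φ(-4.218) = 0.3321 + 0.0000 = 0.3321.

Power ≈ 0.332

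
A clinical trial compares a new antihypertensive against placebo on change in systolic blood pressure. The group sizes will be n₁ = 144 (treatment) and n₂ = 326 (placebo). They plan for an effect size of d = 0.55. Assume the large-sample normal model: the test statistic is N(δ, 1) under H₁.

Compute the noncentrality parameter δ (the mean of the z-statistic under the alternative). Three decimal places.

δ ≈ 5.497

δ = d / √(1/n₁ + 1/n₂) = 0.55 / √(1/144 + 1/326) = 5.4967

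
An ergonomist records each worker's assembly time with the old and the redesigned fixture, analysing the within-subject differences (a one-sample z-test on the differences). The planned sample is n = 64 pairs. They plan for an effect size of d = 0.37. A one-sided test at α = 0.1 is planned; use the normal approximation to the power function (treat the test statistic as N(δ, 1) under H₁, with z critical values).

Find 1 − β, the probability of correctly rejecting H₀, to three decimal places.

Noncentrality parameter: δ = d·√n = 0.37 × √64 = 2.9600
One-sided α = 0.1 → critical value z_{0.1} = 1.282.
Power = P(Z > 1.282 − δ) = Φ(1.678) = 0.9534.

Power ≈ 0.953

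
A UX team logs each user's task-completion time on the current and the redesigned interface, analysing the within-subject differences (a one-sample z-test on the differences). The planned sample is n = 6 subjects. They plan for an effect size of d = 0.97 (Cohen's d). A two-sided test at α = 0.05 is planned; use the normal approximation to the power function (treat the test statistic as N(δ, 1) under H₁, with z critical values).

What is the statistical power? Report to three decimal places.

Noncentrality parameter: δ = d·√n = 0.97 × √6 = 2.3760
Two-sided α = 0.05 → critical value z_{0.025} = 1.960.
Power = Φ(δ − 1.960) + Φ(−δ − 1.960) = Φ(0.416) + Φ(-4.336) = 0.6613 + 0.0000 = 0.6613.

Power ≈ 0.661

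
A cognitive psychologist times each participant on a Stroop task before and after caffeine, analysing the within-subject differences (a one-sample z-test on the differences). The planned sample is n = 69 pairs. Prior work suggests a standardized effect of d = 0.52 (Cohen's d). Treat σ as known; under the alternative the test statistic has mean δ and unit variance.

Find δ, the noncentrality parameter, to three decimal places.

δ ≈ 4.319

δ = d·√n = 0.52 × √69 = 4.3194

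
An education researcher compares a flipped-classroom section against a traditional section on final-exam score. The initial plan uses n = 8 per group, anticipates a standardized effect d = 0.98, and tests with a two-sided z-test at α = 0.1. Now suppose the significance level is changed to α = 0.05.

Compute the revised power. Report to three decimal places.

Power ≈ 0.500

δ = d·√(n/2) = 0.98 × √(8/2) = 1.9600 (unchanged). New critical value: z_{0.025} = 1.960.
Revised power = Φ(δ − 1.960) + Φ(−δ − 1.960) = Φ(0.000) + Φ(-3.920) = 0.5000 + 0.0000 = 0.5001.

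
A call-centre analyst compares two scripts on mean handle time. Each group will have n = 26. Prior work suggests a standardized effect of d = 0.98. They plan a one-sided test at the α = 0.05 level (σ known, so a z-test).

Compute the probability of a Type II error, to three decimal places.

β ≈ 0.029

Noncentrality parameter: λ = d·√(n/2) = 0.98 × √(26/2) = 3.5334
One-sided α = 0.05 → critical value z_{0.05} = 1.645.
Power = Φ(λ − 1.645) = Φ(1.889) = 0.9705.
Type II error: β = 1 − power = 1 − 0.9705 = 0.0295.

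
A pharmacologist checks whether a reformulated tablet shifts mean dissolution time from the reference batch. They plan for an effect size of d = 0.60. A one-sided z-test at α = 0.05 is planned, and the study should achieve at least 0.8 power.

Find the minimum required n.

For power 0.8 need Φ(δ − z_{0.05}) = 0.8, so δ = z_{0.05} + z_{0.20} = 1.645 + 0.842 = 2.486.
δ = d·√n ⇒ n = (δ/d)² = (2.486 / 0.60)² = 17.17.
Round up to the next whole unit.

n = 18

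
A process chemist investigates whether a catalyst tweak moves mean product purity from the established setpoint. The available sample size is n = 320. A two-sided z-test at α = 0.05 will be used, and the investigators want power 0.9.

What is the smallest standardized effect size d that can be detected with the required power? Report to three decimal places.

d ≈ 0.181

Need Φ(δ − 1.960) = 0.9, so δ = 1.960 + 1.282 = 3.242.
(Lower-tail contribution to power is negligible for δ > 0.)
δ = d·√n ⇒ d = δ/√n = 3.242/√320 = 0.1812.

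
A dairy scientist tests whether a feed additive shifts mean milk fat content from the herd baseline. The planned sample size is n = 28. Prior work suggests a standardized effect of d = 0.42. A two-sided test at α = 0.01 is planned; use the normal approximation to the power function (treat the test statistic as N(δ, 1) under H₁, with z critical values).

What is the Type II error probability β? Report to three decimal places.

Noncentrality parameter: δ = d·√n = 0.42 × √28 = 2.2224
Two-sided α = 0.01 → critical value z_{0.005} = 2.576.
Power = Φ(δ − 2.576) + Φ(−δ − 2.576) = Φ(-0.353) + Φ(-4.798) = 0.3619 + 0.0000 = 0.3619.
Type II error: β = 1 − power = 1 − 0.3619 = 0.6381.

β ≈ 0.638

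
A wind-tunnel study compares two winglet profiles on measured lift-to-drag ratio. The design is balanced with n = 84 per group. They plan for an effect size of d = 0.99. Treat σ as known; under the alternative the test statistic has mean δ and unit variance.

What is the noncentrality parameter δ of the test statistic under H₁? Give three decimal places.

The noncentrality parameter scales effect size by the design's sample-size factor: δ = d·√(n/2) = 0.99 × √(84/2) = 6.4159

δ ≈ 6.416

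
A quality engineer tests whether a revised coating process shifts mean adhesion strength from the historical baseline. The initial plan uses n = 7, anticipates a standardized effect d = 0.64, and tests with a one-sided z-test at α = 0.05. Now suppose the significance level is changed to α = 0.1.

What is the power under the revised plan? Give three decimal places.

Power ≈ 0.660

δ = d·√n = 0.64 × √7 = 1.6933 (unchanged). New critical value: z_{0.1} = 1.282.
Revised power = Φ(δ − 1.282) = Φ(0.412) = 0.6597.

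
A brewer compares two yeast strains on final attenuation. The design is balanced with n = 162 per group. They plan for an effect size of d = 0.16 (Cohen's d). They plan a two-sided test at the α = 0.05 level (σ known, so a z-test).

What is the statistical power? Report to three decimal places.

Noncentrality parameter: δ = d·√(n/2) = 0.16 × √(162/2) = 1.4400
Two-sided α = 0.05 → critical value z_{0.025} = 1.960.
Power = Φ(δ − 1.960) + Φ(−δ − 1.960) = Φ(-0.520) + Φ(-3.400) = 0.3015 + 0.0003 = 0.3019.

Power ≈ 0.302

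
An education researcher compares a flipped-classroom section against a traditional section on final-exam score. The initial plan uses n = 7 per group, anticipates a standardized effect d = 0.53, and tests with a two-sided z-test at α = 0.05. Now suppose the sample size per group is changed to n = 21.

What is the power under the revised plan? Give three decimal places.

With n = 21 per group: δ = d·√(n/2) = 0.53 × √(21/2) = 1.7174. Critical value z_{0.025} = 1.960.
Revised power = Φ(δ − 1.960) + Φ(−δ − 1.960) = Φ(-0.243) + Φ(-3.677) = 0.4042 + 0.0001 = 0.4043.

Power ≈ 0.404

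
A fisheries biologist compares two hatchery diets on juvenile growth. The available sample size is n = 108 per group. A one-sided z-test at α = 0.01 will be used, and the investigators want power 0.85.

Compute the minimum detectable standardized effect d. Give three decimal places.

Required noncentrality: δ = z_{0.01} + z_{0.15} = 2.326 + 1.036 = 3.363.
δ = d·√(n/2) ⇒ d = δ/√(n/2) = 3.363/√(108/2) = 0.4576.

d ≈ 0.458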